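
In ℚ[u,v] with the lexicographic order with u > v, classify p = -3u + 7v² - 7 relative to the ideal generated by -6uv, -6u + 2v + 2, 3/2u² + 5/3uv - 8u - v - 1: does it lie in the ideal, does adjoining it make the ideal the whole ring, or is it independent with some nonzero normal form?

-3u + 7v² - 7 lies in I (it reduces to 0).

First compute the reduced Gröbner basis of I by Buchberger's algorithm.
f_1 = -6uv, LT = uv.
f_2 = -6u + 2v + 2, LT = u.
f_3 = 3/2u² + 5/3uv - 8u - v - 1, LT = u².

S(f_1,f_2): lcm = uv. S = ⅓v² + ⅓v.
  reduce S modulo (f_1, f_2, f_3):
  remainder ⅓v² + ⅓v ≠ 0; add h_4 = ⅓v² + ⅓v to the basis.

S(f_2,f_3): lcm = u². S = -13/9uv + 5u + ⅔v + ⅔.
  reduce S modulo (f_1, f_2, f_3, h_4):
  remainder 7/3v + 7/3 ≠ 0; add h_5 = 7/3v + 7/3 to the basis.

The other S-polynomials (S(f_1,f_3), S(f_1,h_4), S(f_2,h_4), S(f_3,h_4), S(f_1,h_5), S(f_2,h_5), S(f_3,h_5), S(h_4,h_5)) all reduce to 0 modulo the current basis, so we have a Gröbner basis.
Inter-reduce: drop elements whose leading term is divisible by another's, tail-reduce, and make monic.
Reduced Gröbner basis: {u, v + 1}.
Label its elements g_1 = u, g_2 = v + 1.

Reduce p = -3u + 7v² - 7 modulo G:
  leading term u: subtract (-3)·g_1 from -3u + 7v² - 7 → 7v² - 7
  leading term v²: subtract (7v)·g_2 from 7v² - 7 → -7v - 7
  leading term v: subtract (-7)·g_2 from -7v - 7 → 0
  normal form = 0.
Since the normal form is 0, p ∈ I.

The remainder on division by a Gröbner basis is unique — it is the normal form.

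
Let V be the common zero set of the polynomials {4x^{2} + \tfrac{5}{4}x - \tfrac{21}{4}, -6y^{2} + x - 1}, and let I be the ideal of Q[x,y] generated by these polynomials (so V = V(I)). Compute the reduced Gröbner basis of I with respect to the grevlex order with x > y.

f_1 = 4x^{2} + \tfrac{5}{4}x - \tfrac{21}{4}, LT = x^{2}.
f_2 = -6y^{2} + x - 1, LT = y^{2}.

S(f_1,f_2): leading monomials are coprime, so the S-polynomial reduces to 0 (Buchberger's first criterion).
Every S-polynomial of the final basis reduces to 0, so we have a Gröbner basis.

G = {x^{2} + \tfrac{5}{16}x - \tfrac{21}{16}, y^{2} - \tfrac{1}{6}x + \tfrac{1}{6}}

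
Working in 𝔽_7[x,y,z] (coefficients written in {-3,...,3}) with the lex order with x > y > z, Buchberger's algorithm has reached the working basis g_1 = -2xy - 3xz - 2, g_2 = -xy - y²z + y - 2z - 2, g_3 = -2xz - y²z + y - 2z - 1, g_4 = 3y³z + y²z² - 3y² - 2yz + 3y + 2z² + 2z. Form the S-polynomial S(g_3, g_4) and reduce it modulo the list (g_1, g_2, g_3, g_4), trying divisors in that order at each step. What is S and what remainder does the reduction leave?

S(g_3, g_4) = 2xy²z² + xy² + 3xyz - xy - 3xz² - 3xz - 3y⁵z + 3y⁴ + y³z - 3y³; remainder on division = 0.

lcm(LM(g_3), LM(g_4)) = xy³z.
S = (lcm/LT(g_3))·g_3 − (lcm/LT(g_4))·g_4 = 2xy²z² + xy² + 3xyz - xy - 3xz² - 3xz - 3y⁵z + 3y⁴ + y³z - 3y³.
Reduce S modulo (g_1, g_2, g_3, g_4) in that order:
  leading term xy²z²: subtract (-yz²)·g_1 from 2xy²z² + xy² + 3xyz - xy - 3xz² - 3xz - 3y⁵z + 3y⁴ + y³z - 3y³ → xy² - 3xyz³ + 3xyz - xy - 3xz² - 3xz - 3y⁵z + 3y⁴ + y³z - 3y³ - 2yz²
  leading term xy²: subtract (3y)·g_1 from xy² - 3xyz³ + 3xyz - xy - 3xz² - 3xz - 3y⁵z + 3y⁴ + y³z - 3y³ - 2yz² → -3xyz³ - 2xyz - xy - 3xz² - 3xz - 3y⁵z + 3y⁴ + y³z - 3y³ - 2yz² - y
  leading term xyz³: subtract (-2z³)·g_1 from -3xyz³ - 2xyz - xy - 3xz² - 3xz - 3y⁵z + 3y⁴ + y³z - 3y³ - 2yz² - y → -2xyz - xy + xz⁴ - 3xz² - 3xz - 3y⁵z + 3y⁴ + y³z - 3y³ - 2yz² - y + 3z³
  leading term xyz: subtract (z)·g_1 from -2xyz - xy + xz⁴ - 3xz² - 3xz - 3y⁵z + 3y⁴ + y³z - 3y³ - 2yz² - y + 3z³ → -xy + xz⁴ - 3xz - 3y⁵z + 3y⁴ + y³z - 3y³ - 2yz² - y + 3z³ + 2z
  leading term xy: subtract (-3)·g_1 from -xy + xz⁴ - 3xz - 3y⁵z + 3y⁴ + y³z - 3y³ - 2yz² - y + 3z³ + 2z → xz⁴ + 2xz - 3y⁵z + 3y⁴ + y³z - 3y³ - 2yz² - y + 3z³ + 2z + 1
  leading term xz⁴: subtract (3z³)·g_3 from xz⁴ + 2xz - 3y⁵z + 3y⁴ + y³z - 3y³ - 2yz² - y + 3z³ + 2z + 1 → 2xz - 3y⁵z + 3y⁴ + y³z - 3y³ + 3y²z⁴ - 3yz³ - 2yz² - y - z⁴ - z³ + 2z + 1
  leading term xz: subtract (-1)·g_3 from 2xz - 3y⁵z + 3y⁴ + y³z - 3y³ + 3y²z⁴ - 3yz³ - 2yz² - y - z⁴ - z³ + 2z + 1 → -3y⁵z + 3y⁴ + y³z - 3y³ + 3y²z⁴ - y²z - 3yz³ - 2yz² - z⁴ - z³
  leading term y⁵z: subtract (-y²)·g_4 from -3y⁵z + 3y⁴ + y³z - 3y³ + 3y²z⁴ - y²z - 3yz³ - 2yz² - z⁴ - z³ → y⁴z² - y³z + 3y²z⁴ + 2y²z² + y²z - 3yz³ - 2yz² - z⁴ - z³
  leading term y⁴z²: subtract (-2yz)·g_4 from y⁴z² - y³z + 3y²z⁴ + 2y²z² + y²z - 3yz³ - 2yz² - z⁴ - z³ → 2y³z³ + 3y²z⁴ - 2y²z² + yz³ + 2yz² - z⁴ - z³
  leading term y³z³: subtract (3z²)·g_4 from 2y³z³ + 3y²z⁴ - 2y²z² + yz³ + 2yz² - z⁴ - z³ → 0
The remainder is 0, so this S-polynomial contributes no new basis element.
An S-polynomial is built so that the two leading terms cancel; whether anything survives reduction is exactly the Gröbner-basis criterion.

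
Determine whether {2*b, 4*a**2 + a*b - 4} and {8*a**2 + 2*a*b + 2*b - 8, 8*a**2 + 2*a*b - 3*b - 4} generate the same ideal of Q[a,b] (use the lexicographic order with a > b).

No, the ideals differ.

For a fixed monomial order, each ideal has a unique reduced Gröbner basis; comparing bases decides equality.
Buchberger on the first generating set:
f_1 = 2*b, LT = b.
f_2 = 4*a**2 + a*b - 4, LT = a**2.

S(f_1,f_2): leading monomials are coprime, so the S-polynomial reduces to 0 (Buchberger's first criterion).
Every S-polynomial of the final basis reduces to 0, so we have a Gröbner basis.
Inter-reduce: drop elements whose leading term is divisible by another's, tail-reduce, and make monic.
Reduced Gröbner basis: {a**2 - 1, b}.

Buchberger on the second generating set:
h_1 = 8*a**2 + 2*a*b + 2*b - 8, LT = a**2.
h_2 = 8*a**2 + 2*a*b - 3*b - 4, LT = a**2.

S(h_1,h_2): lcm = a**2. S = 5/8*b - 1/2.
  leading term b: no divisor's leading term divides it; move 5/8*b to the remainder.
  leading term 1: no divisor's leading term divides it; move -1/2 to the remainder.
  remainder 5/8*b - 1/2 ≠ 0; add k_3 = 5/8*b - 1/2 to the basis.

S(h_1,k_3): leading monomials are coprime, so the S-polynomial reduces to 0 (Buchberger's first criterion).
S(h_2,k_3): leading monomials are coprime, so the S-polynomial reduces to 0 (Buchberger's first criterion).
Every S-polynomial of the final basis reduces to 0, so we have a Gröbner basis.
Inter-reduce: drop elements whose leading term is divisible by another's, tail-reduce, and make monic.
Reduced Gröbner basis: {a**2 + 1/5*a - 4/5, b - 4/5}.

Since the reduced bases disagree, the two ideals are not the same.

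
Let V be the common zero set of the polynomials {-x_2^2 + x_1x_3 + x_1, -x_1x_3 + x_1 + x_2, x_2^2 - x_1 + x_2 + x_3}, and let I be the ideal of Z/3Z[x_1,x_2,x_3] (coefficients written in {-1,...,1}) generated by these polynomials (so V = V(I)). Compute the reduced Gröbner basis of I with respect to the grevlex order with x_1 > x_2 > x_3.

Buchberger's algorithm terminates because the ascending chain of leading-term ideals stabilizes.

f_1 = -x_2^2 + x_1x_3 + x_1, LT = x_2^2.
f_2 = -x_1x_3 + x_1 + x_2, LT = x_1x_3.
f_3 = x_2^2 - x_1 + x_2 + x_3, LT = x_2^2.

S(f_1,f_2): leading monomials are coprime, so the S-polynomial reduces to 0 (Buchberger's first criterion).
S(f_1,f_3): lcm = x_2^2. S = -x_1x_3 - x_2 - x_3.
  leading term x_1x_3: subtract (1)·f_2 from -x_1x_3 - x_2 - x_3 → -x_1 + x_2 - x_3
  leading term x_1: no divisor's leading term divides it; move -x_1 to the remainder.
  leading term x_2: no divisor's leading term divides it; move x_2 to the remainder.
  leading term x_3: no divisor's leading term divides it; move -x_3 to the remainder.
  remainder -x_1 + x_2 - x_3 ≠ 0; add g_4 = -x_1 + x_2 - x_3 to the basis.

S(f_2,f_3): leading monomials are coprime, so the S-polynomial reduces to 0 (Buchberger's first criterion).
S(f_1,g_4): leading monomials are coprime, so the S-polynomial reduces to 0 (Buchberger's first criterion).
S(f_2,g_4): lcm = x_1x_3. S = x_2x_3 - x_3^2 - x_1 - x_2.
  leading term x_2x_3: no divisor's leading term divides it; move x_2x_3 to the remainder.
  leading term x_3^2: no divisor's leading term divides it; move -x_3^2 to the remainder.
  leading term x_1: subtract (1)·g_4 from -x_1 - x_2 → x_2 + x_3
  leading term x_2: no divisor's leading term divides it; move x_2 to the remainder.
  leading term x_3: no divisor's leading term divides it; move x_3 to the remainder.
  remainder x_2x_3 - x_3^2 + x_2 + x_3 ≠ 0; add g_5 = x_2x_3 - x_3^2 + x_2 + x_3 to the basis.

S(f_3,g_4): leading monomials are coprime, so the S-polynomial reduces to 0 (Buchberger's first criterion).
S(f_1,g_5): lcm = x_2^2x_3. S = -x_1x_3^2 + x_2x_3^2 - x_2^2 - x_1x_3 - x_2x_3.
  leading term x_1x_3^2: subtract (x_3)·f_2 from -x_1x_3^2 + x_2x_3^2 - x_2^2 - x_1x_3 - x_2x_3 → x_2x_3^2 - x_2^2 + x_1x_3 + x_2x_3
  leading term x_2x_3^2: subtract (x_3)·g_5 from x_2x_3^2 - x_2^2 + x_1x_3 + x_2x_3 → x_3^3 - x_2^2 + x_1x_3 - x_3^2
  leading term x_3^3: no divisor's leading term divides it; move x_3^3 to the remainder.
  leading term x_2^2: subtract (1)·f_1 from -x_2^2 + x_1x_3 - x_3^2 → -x_3^2 - x_1
  leading term x_3^2: no divisor's leading term divides it; move -x_3^2 to the remainder.
  leading term x_1: subtract (1)·g_4 from -x_1 → -x_2 + x_3
  leading term x_2: no divisor's leading term divides it; move -x_2 to the remainder.
  leading term x_3: no divisor's leading term divides it; move x_3 to the remainder.
  remainder x_3^3 - x_3^2 - x_2 + x_3 ≠ 0; add g_6 = x_3^3 - x_3^2 - x_2 + x_3 to the basis.

S(f_2,g_5): lcm = x_1x_2x_3. S = x_1x_3^2 + x_1x_2 - x_2^2 - x_1x_3.
  leading term x_1x_3^2: subtract (-x_3)·f_2 from x_1x_3^2 + x_1x_2 - x_2^2 - x_1x_3 → x_1x_2 - x_2^2 + x_2x_3
  leading term x_1x_2: subtract (-x_2)·g_4 from x_1x_2 - x_2^2 + x_2x_3 → 0
  remainder 0.

S(f_3,g_5): lcm = x_2^2x_3. S = x_2x_3^2 - x_2^2 - x_1x_3 + x_3^2.
  leading term x_2x_3^2: subtract (x_3)·g_5 from x_2x_3^2 - x_2^2 - x_1x_3 + x_3^2 → x_3^3 - x_2^2 - x_1x_3 - x_2x_3
  leading term x_3^3: subtract (1)·g_6 from x_3^3 - x_2^2 - x_1x_3 - x_2x_3 → -x_2^2 - x_1x_3 - x_2x_3 + x_3^2 + x_2 - x_3
  leading term x_2^2: subtract (1)·f_1 from -x_2^2 - x_1x_3 - x_2x_3 + x_3^2 + x_2 - x_3 → x_1x_3 - x_2x_3 + x_3^2 - x_1 + x_2 - x_3
  leading term x_1x_3: subtract (-1)·f_2 from x_1x_3 - x_2x_3 + x_3^2 - x_1 + x_2 - x_3 → -x_2x_3 + x_3^2 - x_2 - x_3
  leading term x_2x_3: subtract (-1)·g_5 from -x_2x_3 + x_3^2 - x_2 - x_3 → 0
  remainder 0.

S(g_4,g_5): leading monomials are coprime, so the S-polynomial reduces to 0 (Buchberger's first criterion).
S(f_1,g_6): leading monomials are coprime, so the S-polynomial reduces to 0 (Buchberger's first criterion).
S(f_2,g_6): lcm = x_1x_3^3. S = -x_2x_3^2 + x_1x_2 - x_1x_3.
  leading term x_2x_3^2: subtract (-x_3)·g_5 from -x_2x_3^2 + x_1x_2 - x_1x_3 → -x_3^3 + x_1x_2 - x_1x_3 + x_2x_3 + x_3^2
  leading term x_3^3: subtract (-1)·g_6 from -x_3^3 + x_1x_2 - x_1x_3 + x_2x_3 + x_3^2 → x_1x_2 - x_1x_3 + x_2x_3 - x_2 + x_3
  leading term x_1x_2: subtract (-x_2)·g_4 from x_1x_2 - x_1x_3 + x_2x_3 - x_2 + x_3 → x_2^2 - x_1x_3 - x_2 + x_3
  leading term x_2^2: subtract (-1)·f_1 from x_2^2 - x_1x_3 - x_2 + x_3 → x_1 - x_2 + x_3
  leading term x_1: subtract (-1)·g_4 from x_1 - x_2 + x_3 → 0
  remainder 0.

S(f_3,g_6): leading monomials are coprime, so the S-polynomial reduces to 0 (Buchberger's first criterion).
S(g_4,g_6): leading monomials are coprime, so the S-polynomial reduces to 0 (Buchberger's first criterion).
S(g_5,g_6): lcm = x_2x_3^3. S = -x_3^4 - x_2x_3^2 + x_3^3 + x_2^2 - x_2x_3.
  leading term x_3^4: subtract (-x_3)·g_6 from -x_3^4 - x_2x_3^2 + x_3^3 + x_2^2 - x_2x_3 → -x_2x_3^2 + x_2^2 + x_2x_3 + x_3^2
  leading term x_2x_3^2: subtract (-x_3)·g_5 from -x_2x_3^2 + x_2^2 + x_2x_3 + x_3^2 → -x_3^3 + x_2^2 - x_2x_3 - x_3^2
  leading term x_3^3: subtract (-1)·g_6 from -x_3^3 + x_2^2 - x_2x_3 - x_3^2 → x_2^2 - x_2x_3 + x_3^2 - x_2 + x_3
  leading term x_2^2: subtract (-1)·f_1 from x_2^2 - x_2x_3 + x_3^2 - x_2 + x_3 → x_1x_3 - x_2x_3 + x_3^2 + x_1 - x_2 + x_3
  leading term x_1x_3: subtract (-1)·f_2 from x_1x_3 - x_2x_3 + x_3^2 + x_1 - x_2 + x_3 → -x_2x_3 + x_3^2 - x_1 + x_3
  leading term x_2x_3: subtract (-1)·g_5 from -x_2x_3 + x_3^2 - x_1 + x_3 → -x_1 + x_2 - x_3
  leading term x_1: subtract (1)·g_4 from -x_1 + x_2 - x_3 → 0
  remainder 0.

Every S-polynomial of the final basis reduces to 0, so we have a Gröbner basis.
Inter-reduce: drop elements whose leading term is divisible by another's, tail-reduce, and make monic.

G = {x_3^3 - x_3^2 - x_2 + x_3, x_2^2 - x_3, x_2x_3 - x_3^2 + x_2 + x_3, x_1 - x_2 + x_3}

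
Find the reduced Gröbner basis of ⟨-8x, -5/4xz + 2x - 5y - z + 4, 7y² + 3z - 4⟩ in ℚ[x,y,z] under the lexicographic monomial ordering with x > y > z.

G = {x, y + ⅕z - ⅘, z² + 19/7z + 12/7}

f_1 = -8x, LT = x.
f_2 = -5/4xz + 2x - 5y - z + 4, LT = xz.
f_3 = 7y² + 3z - 4, LT = y².

S(f_1,f_2): lcm = xz. S = 8/5x - 4y - ⅘z + 16/5.
  leading term x: subtract (-⅕)·f_1 from 8/5x - 4y - ⅘z + 16/5 → -4y - ⅘z + 16/5
  leading term y: no divisor's leading term divides it; move -4y to the remainder.
  leading term z: no divisor's leading term divides it; move -⅘z to the remainder.
  leading term 1: no divisor's leading term divides it; move 16/5 to the remainder.
  remainder -4y - ⅘z + 16/5 ≠ 0; add g_4 = -4y - ⅘z + 16/5 to the basis.

S(f_3,g_4): lcm = y². S = -⅕yz + ⅘y + 3/7z - 4/7.
  leading term yz: subtract (1/20z)·g_4 from -⅕yz + ⅘y + 3/7z - 4/7 → ⅘y + 1/25z² + 47/175z - 4/7
  leading term y: subtract (-⅕)·g_4 from ⅘y + 1/25z² + 47/175z - 4/7 → 1/25z² + 19/175z + 12/175
  leading term z²: no divisor's leading term divides it; move 1/25z² to the remainder.
  leading term z: no divisor's leading term divides it; move 19/175z to the remainder.
  leading term 1: no divisor's leading term divides it; move 12/175 to the remainder.
  remainder 1/25z² + 19/175z + 12/175 ≠ 0; add g_5 = 1/25z² + 19/175z + 12/175 to the basis.

The other S-polynomials (S(f_1,f_3), S(f_2,f_3), S(f_1,g_4), S(f_2,g_4), S(f_1,g_5), S(f_2,g_5), S(f_3,g_5), S(g_4,g_5)) all reduce to 0 modulo the current basis, so we have a Gröbner basis.
Inter-reduce: drop elements whose leading term is divisible by another's, tail-reduce, and make monic.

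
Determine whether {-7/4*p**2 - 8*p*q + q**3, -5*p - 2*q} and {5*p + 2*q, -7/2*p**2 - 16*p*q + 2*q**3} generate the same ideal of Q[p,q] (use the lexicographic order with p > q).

Since reduced Gröbner bases are canonical representatives of ideals under a given ordering, it suffices to compute and compare them.
Buchberger on the first generating set:
f_1 = -7/4*p**2 - 8*p*q + q**3, LT = p**2.
f_2 = -5*p - 2*q, LT = p.

S(f_1,f_2): lcm = p**2. S = 146/35*p*q - 4/7*q**3.
  leading term p*q: subtract (-146/175*q)·f_2 from 146/35*p*q - 4/7*q**3 → -4/7*q**3 - 292/175*q**2
  leading term q**3: no divisor's leading term divides it; move -4/7*q**3 to the remainder.
  leading term q**2: no divisor's leading term divides it; move -292/175*q**2 to the remainder.
  remainder -4/7*q**3 - 292/175*q**2 ≠ 0; add g_3 = -4/7*q**3 - 292/175*q**2 to the basis.

The other S-polynomials (S(f_1,g_3), S(f_2,g_3)) all reduce to 0 modulo the current basis, so we have a Gröbner basis.
Inter-reduce: drop elements whose leading term is divisible by another's, tail-reduce, and make monic.
Reduced Gröbner basis: {p + 2/5*q, q**3 + 73/25*q**2}.

Buchberger on the second generating set:
h_1 = 5*p + 2*q, LT = p.
h_2 = -7/2*p**2 - 16*p*q + 2*q**3, LT = p**2.

S(h_1,h_2): lcm = p**2. S = -146/35*p*q + 4/7*q**3.
  leading term p*q: subtract (-146/175*q)·h_1 from -146/35*p*q + 4/7*q**3 → 4/7*q**3 + 292/175*q**2
  leading term q**3: no divisor's leading term divides it; move 4/7*q**3 to the remainder.
  leading term q**2: no divisor's leading term divides it; move 292/175*q**2 to the remainder.
  remainder 4/7*q**3 + 292/175*q**2 ≠ 0; add k_3 = 4/7*q**3 + 292/175*q**2 to the basis.

The other S-polynomials (S(h_1,k_3), S(h_2,k_3)) all reduce to 0 modulo the current basis, so we have a Gröbner basis.
Inter-reduce: drop elements whose leading term is divisible by another's, tail-reduce, and make monic.
Reduced Gröbner basis: {p + 2/5*q, q**3 + 73/25*q**2}.

These coincide, so the ideals are equal.

Yes, the ideals are equal.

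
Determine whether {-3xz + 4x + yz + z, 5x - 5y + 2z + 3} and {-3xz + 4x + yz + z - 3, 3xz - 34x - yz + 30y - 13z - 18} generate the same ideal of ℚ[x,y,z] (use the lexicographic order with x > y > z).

No, the ideals differ.

Two ideals are equal iff their reduced Gröbner bases coincide (the reduced basis is unique for a fixed ordering).
Buchberger on the first generating set:
f_1 = -3xz + 4x + yz + z, LT = xz.
f_2 = 5x - 5y + 2z + 3, LT = x.

S(f_1,f_2): lcm = xz. S = -4/3x + ⅔yz - ⅖z² - 14/15z.
  leading term x: subtract (-4/15)·f_2 from -4/3x + ⅔yz - ⅖z² - 14/15z → ⅔yz - 4/3y - ⅖z² - ⅖z + ⅘
  leading term yz: no divisor's leading term divides it; move ⅔yz to the remainder.
  leading term y: no divisor's leading term divides it; move -4/3y to the remainder.
  leading term z²: no divisor's leading term divides it; move -⅖z² to the remainder.
  leading term z: no divisor's leading term divides it; move -⅖z to the remainder.
  leading term 1: no divisor's leading term divides it; move ⅘ to the remainder.
  remainder ⅔yz - 4/3y - ⅖z² - ⅖z + ⅘ ≠ 0; add g_3 = ⅔yz - 4/3y - ⅖z² - ⅖z + ⅘ to the basis.

The other S-polynomials (S(f_1,g_3), S(f_2,g_3)) all reduce to 0 modulo the current basis, so we have a Gröbner basis.
Inter-reduce: drop elements whose leading term is divisible by another's, tail-reduce, and make monic.
Reduced Gröbner basis: {x - y + ⅖z + ⅗, yz - 2y - ⅗z² - ⅗z + 6/5}.

Buchberger on the second generating set:
h_1 = -3xz + 4x + yz + z - 3, LT = xz.
h_2 = 3xz - 34x - yz + 30y - 13z - 18, LT = xz.

S(h_1,h_2): lcm = xz. S = 10x - 10y + 4z + 7.
  leading term x: no divisor's leading term divides it; move 10x to the remainder.
  leading term y: no divisor's leading term divides it; move -10y to the remainder.
  leading term z: no divisor's leading term divides it; move 4z to the remainder.
  leading term 1: no divisor's leading term divides it; move 7 to the remainder.
  remainder 10x - 10y + 4z + 7 ≠ 0; add k_3 = 10x - 10y + 4z + 7 to the basis.

S(h_1,k_3): lcm = xz. S = -4/3x + ⅔yz - ⅖z² - 31/30z + 1.
  leading term x: subtract (-2/15)·k_3 from -4/3x + ⅔yz - ⅖z² - 31/30z + 1 → ⅔yz - 4/3y - ⅖z² - ½z + 29/15
  leading term yz: no divisor's leading term divides it; move ⅔yz to the remainder.
  leading term y: no divisor's leading term divides it; move -4/3y to the remainder.
  leading term z²: no divisor's leading term divides it; move -⅖z² to the remainder.
  leading term z: no divisor's leading term divides it; move -½z to the remainder.
  leading term 1: no divisor's leading term divides it; move 29/15 to the remainder.
  remainder ⅔yz - 4/3y - ⅖z² - ½z + 29/15 ≠ 0; add k_4 = ⅔yz - 4/3y - ⅖z² - ½z + 29/15 to the basis.

The other S-polynomials (S(h_2,k_3), S(h_1,k_4), S(h_2,k_4), S(k_3,k_4)) all reduce to 0 modulo the current basis, so we have a Gröbner basis.
Inter-reduce: drop elements whose leading term is divisible by another's, tail-reduce, and make monic.
Reduced Gröbner basis: {x - y + ⅖z + 7/10, yz - 2y - ⅗z² - ¾z + 29/10}.

The bases are distinct; the ideals are different.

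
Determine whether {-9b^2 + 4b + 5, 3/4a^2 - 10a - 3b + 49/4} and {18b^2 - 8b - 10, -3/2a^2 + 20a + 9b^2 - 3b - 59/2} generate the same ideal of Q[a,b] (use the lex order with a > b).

For a fixed monomial order, each ideal has a unique reduced Gröbner basis; comparing bases decides equality.
Buchberger on the first generating set:
f_1 = -9b^2 + 4b + 5, LT = b^2.
f_2 = 3/4a^2 - 10a - 3b + 49/4, LT = a^2.

The S-polynomials (S(f_1,f_2)) all reduce to 0 modulo the current basis, so we have a Gröbner basis.
Inter-reduce: drop elements whose leading term is divisible by another's, tail-reduce, and make monic.
Reduced Gröbner basis: {a^2 - 40/3a - 4b + 49/3, b^2 - 4/9b - 5/9}.

Buchberger on the second generating set:
h_1 = 18b^2 - 8b - 10, LT = b^2.
h_2 = -3/2a^2 + 20a + 9b^2 - 3b - 59/2, LT = a^2.

The S-polynomials (S(h_1,h_2)) all reduce to 0 modulo the current basis, so we have a Gröbner basis.
Inter-reduce: drop elements whose leading term is divisible by another's, tail-reduce, and make monic.
Reduced Gröbner basis: {a^2 - 40/3a - 2/3b + 49/3, b^2 - 4/9b - 5/9}.

The bases are distinct; the ideals are different.

No, the ideals differ.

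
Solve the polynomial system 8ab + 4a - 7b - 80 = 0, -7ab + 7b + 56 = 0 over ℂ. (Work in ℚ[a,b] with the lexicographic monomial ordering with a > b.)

Compute a lex Gröbner basis by Buchberger's algorithm.
f_1 = 8ab + 4a - 7b - 80, LT = ab.
f_2 = -7ab + 7b + 56, LT = ab.

S(f_1,f_2): lcm = ab. S = ½a + ⅛b - 2.
  leading term a: no divisor's leading term divides it; move ½a to the remainder.
  leading term b: no divisor's leading term divides it; move ⅛b to the remainder.
  leading term 1: no divisor's leading term divides it; move -2 to the remainder.
  remainder ½a + ⅛b - 2 ≠ 0; add h_3 = ½a + ⅛b - 2 to the basis.

S(f_1,h_3): lcm = ab. S = ½a - ¼b² + 25/8b - 10.
  leading term a: subtract (1)·h_3 from ½a - ¼b² + 25/8b - 10 → -¼b² + 3b - 8
  leading term b²: no divisor's leading term divides it; move -¼b² to the remainder.
  leading term b: no divisor's leading term divides it; move 3b to the remainder.
  leading term 1: no divisor's leading term divides it; move -8 to the remainder.
  remainder -¼b² + 3b - 8 ≠ 0; add h_4 = -¼b² + 3b - 8 to the basis.

S(f_2,h_3): lcm = ab. S = -¼b² + 3b - 8.
  leading term b²: subtract (1)·h_4 from -¼b² + 3b - 8 → 0
  remainder 0.

S(f_1,h_4): lcm = ab². S = 25/2ab - 32a - ⅞b² - 10b.
  leading term ab: subtract (25/16)·f_1 from 25/2ab - 32a - ⅞b² - 10b → -153/4a - ⅞b² + 15/16b + 125
  leading term a: subtract (-153/2)·h_3 from -153/4a - ⅞b² + 15/16b + 125 → -⅞b² + 21/2b - 28
  leading term b²: subtract (7/2)·h_4 from -⅞b² + 21/2b - 28 → 0
  remainder 0.

S(f_2,h_4): lcm = ab². S = 12ab - 32a - b² - 8b.
  leading term ab: subtract (3/2)·f_1 from 12ab - 32a - b² - 8b → -38a - b² + 5/2b + 120
  leading term a: subtract (-76)·h_3 from -38a - b² + 5/2b + 120 → -b² + 12b - 32
  leading term b²: subtract (4)·h_4 from -b² + 12b - 32 → 0
  remainder 0.

S(h_3,h_4): leading monomials are coprime, so the S-polynomial reduces to 0 (Buchberger's first criterion).
Every S-polynomial of the final basis reduces to 0, so we have a Gröbner basis.
Inter-reduce: drop elements whose leading term is divisible by another's, tail-reduce, and make monic.
Reduced Gröbner basis: {a + ¼b - 4, b² - 12b + 32}.

The lex basis is triangular: the last element involves only b. Solving b² - 12b + 32 = 0 gives b ∈ {4, 8}; substituting each value into the earlier elements determines the remaining variables.
  b = 4: the earlier basis element becomes a - 3 = 0, giving a = 3 — point (3, 4).
  b = 8: the earlier basis element becomes a - 2 = 0, giving a = 2 — point (2, 8).
Each listed point satisfies every original equation (direct substitution).

{(3, 4), (2, 8)}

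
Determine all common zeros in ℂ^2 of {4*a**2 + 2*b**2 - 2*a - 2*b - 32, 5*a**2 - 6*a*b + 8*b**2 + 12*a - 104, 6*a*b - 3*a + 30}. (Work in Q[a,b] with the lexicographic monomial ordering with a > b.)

Compute a lex Gröbner basis by Buchberger's algorithm.
f_1 = 4*a**2 - 2*a + 2*b**2 - 2*b - 32, LT = a**2.
f_2 = 5*a**2 - 6*a*b + 12*a + 8*b**2 - 104, LT = a**2.
f_3 = 6*a*b - 3*a + 30, LT = a*b.

S(f_1,f_2): lcm = a**2. S = 6/5*a*b - 29/10*a - 11/10*b**2 - 1/2*b + 64/5.
  leading term a*b: subtract (1/5)·f_3 from 6/5*a*b - 29/10*a - 11/10*b**2 - 1/2*b + 64/5 → -23/10*a - 11/10*b**2 - 1/2*b + 34/5
  leading term a: no divisor's leading term divides it; move -23/10*a to the remainder.
  leading term b**2: no divisor's leading term divides it; move -11/10*b**2 to the remainder.
  leading term b: no divisor's leading term divides it; move -1/2*b to the remainder.
  leading term 1: no divisor's leading term divides it; move 34/5 to the remainder.
  remainder -23/10*a - 11/10*b**2 - 1/2*b + 34/5 ≠ 0; add h_4 = -23/10*a - 11/10*b**2 - 1/2*b + 34/5 to the basis.

S(f_1,f_3): lcm = a**2*b. S = 1/2*a**2 - 1/2*a*b - 5*a + 1/2*b**3 - 1/2*b**2 - 8*b.
  leading term a**2: subtract (1/8)·f_1 from 1/2*a**2 - 1/2*a*b - 5*a + 1/2*b**3 - 1/2*b**2 - 8*b → -1/2*a*b - 19/4*a + 1/2*b**3 - 3/4*b**2 - 31/4*b + 4
  leading term a*b: subtract (-1/12)·f_3 from -1/2*a*b - 19/4*a + 1/2*b**3 - 3/4*b**2 - 31/4*b + 4 → -5*a + 1/2*b**3 - 3/4*b**2 - 31/4*b + 13/2
  leading term a: subtract (50/23)·h_4 from -5*a + 1/2*b**3 - 3/4*b**2 - 31/4*b + 13/2 → 1/2*b**3 + 151/92*b**2 - 613/92*b - 381/46
  leading term b**3: no divisor's leading term divides it; move 1/2*b**3 to the remainder.
  leading term b**2: no divisor's leading term divides it; move 151/92*b**2 to the remainder.
  leading term b: no divisor's leading term divides it; move -613/92*b to the remainder.
  leading term 1: no divisor's leading term divides it; move -381/46 to the remainder.
  remainder 1/2*b**3 + 151/92*b**2 - 613/92*b - 381/46 ≠ 0; add h_5 = 1/2*b**3 + 151/92*b**2 - 613/92*b - 381/46 to the basis.

S(f_2,f_3): lcm = a**2*b. S = 1/2*a**2 - 6/5*a*b**2 + 12/5*a*b - 5*a + 8/5*b**3 - 104/5*b.
  leading term a**2: subtract (1/8)·f_1 from 1/2*a**2 - 6/5*a*b**2 + 12/5*a*b - 5*a + 8/5*b**3 - 104/5*b → -6/5*a*b**2 + 12/5*a*b - 19/4*a + 8/5*b**3 - 1/4*b**2 - 411/20*b + 4
  leading term a*b**2: subtract (-1/5*b)·f_3 from -6/5*a*b**2 + 12/5*a*b - 19/4*a + 8/5*b**3 - 1/4*b**2 - 411/20*b + 4 → 9/5*a*b - 19/4*a + 8/5*b**3 - 1/4*b**2 - 291/20*b + 4
  leading term a*b: subtract (3/10)·f_3 from 9/5*a*b - 19/4*a + 8/5*b**3 - 1/4*b**2 - 291/20*b + 4 → -77/20*a + 8/5*b**3 - 1/4*b**2 - 291/20*b - 5
  leading term a: subtract (77/46)·h_4 from -77/20*a + 8/5*b**3 - 1/4*b**2 - 291/20*b - 5 → 8/5*b**3 + 183/115*b**2 - 1577/115*b - 1884/115
  leading term b**3: subtract (16/5)·h_5 from 8/5*b**3 + 183/115*b**2 - 1577/115*b - 1884/115 → -421/115*b**2 + 175/23*b + 1164/115
  leading term b**2: no divisor's leading term divides it; move -421/115*b**2 to the remainder.
  leading term b: no divisor's leading term divides it; move 175/23*b to the remainder.
  leading term 1: no divisor's leading term divides it; move 1164/115 to the remainder.
  remainder -421/115*b**2 + 175/23*b + 1164/115 ≠ 0; add h_6 = -421/115*b**2 + 175/23*b + 1164/115 to the basis.

S(f_1,h_4): lcm = a**2. S = -11/23*a*b**2 - 5/23*a*b + 113/46*a + 1/2*b**2 - 1/2*b - 8.
  leading term a*b**2: subtract (-11/138*b)·f_3 from -11/23*a*b**2 - 5/23*a*b + 113/46*a + 1/2*b**2 - 1/2*b - 8 → -21/46*a*b + 113/46*a + 1/2*b**2 + 87/46*b - 8
  leading term a*b: subtract (-7/92)·f_3 from -21/46*a*b + 113/46*a + 1/2*b**2 + 87/46*b - 8 → 205/92*a + 1/2*b**2 + 87/46*b - 263/46
  leading term a: subtract (-1025/1058)·h_4 from 205/92*a + 1/2*b**2 + 87/46*b - 263/46 → -1197/2116*b**2 + 2977/2116*b + 921/1058
  leading term b**2: subtract (5985/38732)·h_6 from -1197/2116*b**2 + 2977/2116*b + 921/1058 → 4477/19366*b - 13431/19366
  leading term b: no divisor's leading term divides it; move 4477/19366*b to the remainder.
  leading term 1: no divisor's leading term divides it; move -13431/19366 to the remainder.
  remainder 4477/19366*b - 13431/19366 ≠ 0; add h_7 = 4477/19366*b - 13431/19366 to the basis.

The other S-polynomials (S(f_2,h_4), S(f_3,h_4), S(f_1,h_5), S(f_2,h_5), S(f_3,h_5), S(h_4,h_5), S(f_1,h_6), S(f_2,h_6), S(f_3,h_6), S(h_4,h_6), S(h_5,h_6), S(f_1,h_7), S(f_2,h_7), S(f_3,h_7), S(h_4,h_7), S(h_5,h_7), S(h_6,h_7)) all reduce to 0 modulo the current basis, so we have a Gröbner basis.
Inter-reduce: drop elements whose leading term is divisible by another's, tail-reduce, and make monic.
Reduced Gröbner basis: {a + 2, b - 3}.

The lex basis is triangular: the last element involves only b. Solving b - 3 = 0 gives b ∈ {3}; substituting each value into the earlier elements determines the remaining variables.
  b = 3: the earlier basis element becomes a + 2 = 0, giving a = -2 — point (-2, 3).
Check: every point annihilates each of the original generators.

{(-2, 3)}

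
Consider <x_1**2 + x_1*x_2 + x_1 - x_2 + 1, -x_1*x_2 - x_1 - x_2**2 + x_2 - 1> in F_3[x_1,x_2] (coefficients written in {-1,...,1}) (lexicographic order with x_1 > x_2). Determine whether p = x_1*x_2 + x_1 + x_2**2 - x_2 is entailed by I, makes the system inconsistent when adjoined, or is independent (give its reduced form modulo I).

First compute the reduced Gröbner basis of I by Buchberger's algorithm.
f_1 = x_1**2 + x_1*x_2 + x_1 - x_2 + 1, LT = x_1**2.
f_2 = -x_1*x_2 - x_1 - x_2**2 + x_2 - 1, LT = x_1*x_2.

S(f_1,f_2): lcm = x_1**2*x_2. S = -x_1**2 - x_1*x_2 - x_1 - x_2**2 + x_2.
  leading term x_1**2: subtract (-1)·f_1 from -x_1**2 - x_1*x_2 - x_1 - x_2**2 + x_2 → -x_2**2 + 1
  leading term x_2**2: no divisor's leading term divides it; move -x_2**2 to the remainder.
  leading term 1: no divisor's leading term divides it; move 1 to the remainder.
  remainder -x_2**2 + 1 ≠ 0; add h_3 = -x_2**2 + 1 to the basis.

The other S-polynomials (S(f_1,h_3), S(f_2,h_3)) all reduce to 0 modulo the current basis, so we have a Gröbner basis.
Inter-reduce: drop elements whose leading term is divisible by another's, tail-reduce, and make monic.
Reduced Gröbner basis: {x_1**2 - 1, x_1*x_2 + x_1 - x_2 - 1, x_2**2 - 1}.
Label its elements g_1 = x_1**2 - 1, g_2 = x_1*x_2 + x_1 - x_2 - 1, g_3 = x_2**2 - 1.

Reduce p = x_1*x_2 + x_1 + x_2**2 - x_2 modulo G:
  leading term x_1*x_2: subtract (1)·g_2 from x_1*x_2 + x_1 + x_2**2 - x_2 → x_2**2 + 1
  leading term x_2**2: subtract (1)·g_3 from x_2**2 + 1 → -1
  leading term 1: no divisor's leading term divides it; move -1 to the remainder.
  normal form = -1.
The normal form is nonzero, so p ∉ I. Since p minus its normal form lies in I, I + (p) = I + (r) where r = -1; decide whether this ideal is the whole ring.
Here r = -1 is a nonzero constant, hence a unit: 1 ∈ I + (p), the Gröbner basis of I + (p) is {1}, and the enlarged system has no common solution — adjoining p is inconsistent.

Adjoining x_1*x_2 + x_1 + x_2**2 - x_2 makes the ideal the whole ring: the system is inconsistent.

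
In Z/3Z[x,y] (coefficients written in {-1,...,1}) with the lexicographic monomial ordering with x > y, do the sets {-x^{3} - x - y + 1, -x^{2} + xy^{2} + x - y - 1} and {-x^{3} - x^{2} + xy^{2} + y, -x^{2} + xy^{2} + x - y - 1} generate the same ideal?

Since reduced Gröbner bases are canonical representatives of ideals under a given ordering, it suffices to compute and compare them.
Buchberger on the first generating set:
f_1 = -x^{3} - x - y + 1, LT = x^{3}.
f_2 = -x^{2} + xy^{2} + x - y - 1, LT = x^{2}.

S(f_1,f_2): lcm = x^{3}. S = x^{2}y^{2} + x^{2} - xy + y - 1.
  reduce S modulo (f_1, f_2):
  remainder xy^{4} - xy^{2} - xy + x - y^{3} - y^{2} + 1 ≠ 0; add g_3 = xy^{4} - xy^{2} - xy + x - y^{3} - y^{2} + 1 to the basis.

S(f_1,g_3): lcm = x^{3}y^{4}. S = x^{3}y^{2} + x^{3}y - x^{3} + x^{2}y^{3} + x^{2}y^{2} - x^{2} + xy^{4} + y^{5} - y^{4}.
  reduce S modulo (f_1, f_2, g_3):
  remainder -xy^{3} - xy^{2} + x + y^{5} - y^{4} + y^{2} - y + 1 ≠ 0; add g_4 = -xy^{3} - xy^{2} + x + y^{5} - y^{4} + y^{2} - y + 1 to the basis.

S(f_2,g_3): lcm = x^{2}y^{4}. S = x^{2}y^{2} + x^{2}y - x^{2} - xy^{6} - xy^{4} + xy^{3} + xy^{2} - x + y^{5} + y^{4}.
  reduce S modulo (f_1, f_2, g_3, g_4):
  remainder y^{5} - y^{4} + y^{3} - y^{2} - y ≠ 0; add g_5 = y^{5} - y^{4} + y^{3} - y^{2} - y to the basis.

S(f_2,g_4): lcm = x^{2}y^{3}. S = -x^{2}y^{2} + x^{2} - xy^{4} - xy^{3} + xy^{2} - xy + x + y^{4} + y^{3}.
  reduce S modulo (f_1, f_2, g_3, g_4, g_5):
  remainder y^{4} + y^{3} - y ≠ 0; add g_6 = y^{4} + y^{3} - y to the basis.

The other S-polynomials (S(f_1,g_4), S(g_3,g_4), S(f_1,g_5), S(f_2,g_5), S(g_3,g_5), S(g_4,g_5), S(f_1,g_6), S(f_2,g_6), S(g_3,g_6), S(g_4,g_6), S(g_5,g_6)) all reduce to 0 modulo the current basis, so we have a Gröbner basis.
Inter-reduce: drop elements whose leading term is divisible by another's, tail-reduce, and make monic.
Reduced Gröbner basis: {x^{2} - xy^{2} - x + y + 1, xy^{3} + xy^{2} - x + y^{3} + y^{2} - 1, y^{4} + y^{3} - y}.

Buchberger on the second generating set:
h_1 = -x^{3} - x^{2} + xy^{2} + y, LT = x^{3}.
h_2 = -x^{2} + xy^{2} + x - y - 1, LT = x^{2}.

S(h_1,h_2): lcm = x^{3}. S = x^{2}y^{2} - x^{2} - xy^{2} - xy - x - y.
  reduce S modulo (h_1, h_2):
  remainder xy^{4} - xy^{2} - xy + x - y^{3} - y^{2} + 1 ≠ 0; add k_3 = xy^{4} - xy^{2} - xy + x - y^{3} - y^{2} + 1 to the basis.

S(h_1,k_3): lcm = x^{3}y^{4}. S = x^{3}y^{2} + x^{3}y - x^{3} + x^{2}y^{4} + x^{2}y^{3} + x^{2}y^{2} - x^{2} - xy^{6} - y^{5}.
  reduce S modulo (h_1, h_2, k_3):
  remainder -xy^{3} - xy^{2} + x + y^{5} - y^{4} + y^{2} - y + 1 ≠ 0; add k_4 = -xy^{3} - xy^{2} + x + y^{5} - y^{4} + y^{2} - y + 1 to the basis.

S(h_2,k_3): lcm = x^{2}y^{4}. S = x^{2}y^{2} + x^{2}y - x^{2} - xy^{6} - xy^{4} + xy^{3} + xy^{2} - x + y^{5} + y^{4}.
  reduce S modulo (h_1, h_2, k_3, k_4):
  remainder y^{5} - y^{4} + y^{3} - y^{2} - y ≠ 0; add k_5 = y^{5} - y^{4} + y^{3} - y^{2} - y to the basis.

S(h_2,k_4): lcm = x^{2}y^{3}. S = -x^{2}y^{2} + x^{2} - xy^{4} - xy^{3} + xy^{2} - xy + x + y^{4} + y^{3}.
  reduce S modulo (h_1, h_2, k_3, k_4, k_5):
  remainder y^{4} + y^{3} - y ≠ 0; add k_6 = y^{4} + y^{3} - y to the basis.

The other S-polynomials (S(h_1,k_4), S(k_3,k_4), S(h_1,k_5), S(h_2,k_5), S(k_3,k_5), S(k_4,k_5), S(h_1,k_6), S(h_2,k_6), S(k_3,k_6), S(k_4,k_6), S(k_5,k_6)) all reduce to 0 modulo the current basis, so we have a Gröbner basis.
Inter-reduce: drop elements whose leading term is divisible by another's, tail-reduce, and make monic.
Reduced Gröbner basis: {x^{2} - xy^{2} - x + y + 1, xy^{3} + xy^{2} - x + y^{3} + y^{2} - 1, y^{4} + y^{3} - y}.

Same reduced basis, so the two generating sets span the same ideal.

Yes, the ideals are equal.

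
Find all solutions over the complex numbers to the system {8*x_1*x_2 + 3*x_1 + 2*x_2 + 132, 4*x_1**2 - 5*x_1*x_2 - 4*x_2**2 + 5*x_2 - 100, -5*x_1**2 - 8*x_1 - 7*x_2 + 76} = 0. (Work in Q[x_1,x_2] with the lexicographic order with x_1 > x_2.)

Compute a lex Gröbner basis by Buchberger's algorithm.
f_1 = 8*x_1*x_2 + 3*x_1 + 2*x_2 + 132, LT = x_1*x_2.
f_2 = 4*x_1**2 - 5*x_1*x_2 - 4*x_2**2 + 5*x_2 - 100, LT = x_1**2.
f_3 = -5*x_1**2 - 8*x_1 - 7*x_2 + 76, LT = x_1**2.

S(f_1,f_2): lcm = x_1**2*x_2. S = 3/8*x_1**2 + 5/4*x_1*x_2**2 + 1/4*x_1*x_2 + 33/2*x_1 + x_2**3 - 5/4*x_2**2 + 25*x_2.
  reduce S modulo (f_1, f_2, f_3):
  remainder 525/32*x_1 + x_2**3 - 19/16*x_2**2 + 123/32*x_2 + 21/4 ≠ 0; add h_4 = 525/32*x_1 + x_2**3 - 19/16*x_2**2 + 123/32*x_2 + 21/4 to the basis.

S(f_1,f_3): lcm = x_1**2*x_2. S = 3/8*x_1**2 - 27/20*x_1*x_2 + 33/2*x_1 - 7/5*x_2**2 + 76/5*x_2.
  reduce S modulo (f_1, f_2, f_3, h_4):
  remainder -7181/7000*x_2**3 + 21639/112000*x_2**2 + 2465887/224000*x_2 + 148239/8000 ≠ 0; add h_5 = -7181/7000*x_2**3 + 21639/112000*x_2**2 + 2465887/224000*x_2 + 148239/8000 to the basis.

S(f_2,f_3): lcm = x_1**2. S = -5/4*x_1*x_2 - 8/5*x_1 - x_2**2 - 3/20*x_2 - 49/5.
  reduce S modulo (f_1, f_2, f_3, h_4, h_5):
  remainder -115136/107715*x_2**2 + 125753/107715*x_2 + 446388/35905 ≠ 0; add h_6 = -115136/107715*x_2**2 + 125753/107715*x_2 + 446388/35905 to the basis.

S(f_1,h_4): lcm = x_1*x_2. S = 3/8*x_1 - 32/525*x_2**4 + 38/525*x_2**3 - 41/175*x_2**2 - 7/100*x_2 + 33/2.
  reduce S modulo (f_1, f_2, f_3, h_4, h_5, h_6):
  remainder -46077795/25837238*x_2 + 92155590/12918619 ≠ 0; add h_7 = -46077795/25837238*x_2 + 92155590/12918619 to the basis.

The other S-polynomials (S(f_2,h_4), S(f_3,h_4), S(f_1,h_5), S(f_2,h_5), S(f_3,h_5), S(h_4,h_5), S(f_1,h_6), S(f_2,h_6), S(f_3,h_6), S(h_4,h_6), S(h_5,h_6), S(f_1,h_7), S(f_2,h_7), S(f_3,h_7), S(h_4,h_7), S(h_5,h_7), S(h_6,h_7)) all reduce to 0 modulo the current basis, so we have a Gröbner basis.
Inter-reduce: drop elements whose leading term is divisible by another's, tail-reduce, and make monic.
Reduced Gröbner basis: {x_1 + 4, x_2 - 4}.

Elimination: the polynomial x_2 - 4 lies in the elimination ideal for x_2, so x_2 ∈ {4}. For each such x_2, the remaining basis elements (now univariate) give the rest of the solution.
  x_2 = 4: the earlier basis element becomes x_1 + 4 = 0, giving x_1 = -4 — point (-4, 4).
Zero-dimensionality of the ideal guarantees finitely many solutions over ℂ.

{(-4, 4)}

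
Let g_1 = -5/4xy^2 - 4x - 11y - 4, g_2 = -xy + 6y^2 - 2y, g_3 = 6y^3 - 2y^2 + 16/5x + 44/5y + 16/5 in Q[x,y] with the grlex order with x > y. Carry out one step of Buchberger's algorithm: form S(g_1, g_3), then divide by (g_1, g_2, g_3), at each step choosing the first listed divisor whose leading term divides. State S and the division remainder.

lcm(LM(g_1), LM(g_3)) = xy^3.
S = (lcm/LT(g_1))·g_1 − (lcm/LT(g_3))·g_3 = 1/3xy^2 - 8/15x^2 + 26/15xy + 44/5y^2 - 8/15x + 16/5y.
Reduce S modulo (g_1, g_2, g_3) in that order:
  leading term xy^2: subtract (-4/15)·g_1 from 1/3xy^2 - 8/15x^2 + 26/15xy + 44/5y^2 - 8/15x + 16/5y → -8/15x^2 + 26/15xy + 44/5y^2 - 8/5x + 4/15y - 16/15
  leading term x^2: no divisor's leading term divides it; move -8/15x^2 to the remainder.
  leading term xy: subtract (-26/15)·g_2 from 26/15xy + 44/5y^2 - 8/5x + 4/15y - 16/15 → 96/5y^2 - 8/5x - 16/5y - 16/15
  leading term y^2: no divisor's leading term divides it; move 96/5y^2 to the remainder.
  leading term x: no divisor's leading term divides it; move -8/5x to the remainder.
  leading term y: no divisor's leading term divides it; move -16/5y to the remainder.
  leading term 1: no divisor's leading term divides it; move -16/15 to the remainder.
The remainder -8/15x^2 + 96/5y^2 - 8/5x - 16/5y - 16/15 is nonzero, so it would be added as the next basis element.

S(g_1, g_3) = 1/3xy^2 - 8/15x^2 + 26/15xy + 44/5y^2 - 8/15x + 16/5y; remainder on division = -8/15x^2 + 96/5y^2 - 8/5x - 16/5y - 16/15.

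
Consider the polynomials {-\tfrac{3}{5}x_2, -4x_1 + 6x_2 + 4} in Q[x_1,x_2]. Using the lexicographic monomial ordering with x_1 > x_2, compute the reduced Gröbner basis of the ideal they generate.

G = {x_1 - 1, x_2}

This is the nonlinear analogue of row-reducing a linear system.

f_1 = -\tfrac{3}{5}x_2, LT = x_2.
f_2 = -4x_1 + 6x_2 + 4, LT = x_1.

The S-polynomials (S(f_1,f_2)) all reduce to 0 modulo the current basis, so we have a Gröbner basis.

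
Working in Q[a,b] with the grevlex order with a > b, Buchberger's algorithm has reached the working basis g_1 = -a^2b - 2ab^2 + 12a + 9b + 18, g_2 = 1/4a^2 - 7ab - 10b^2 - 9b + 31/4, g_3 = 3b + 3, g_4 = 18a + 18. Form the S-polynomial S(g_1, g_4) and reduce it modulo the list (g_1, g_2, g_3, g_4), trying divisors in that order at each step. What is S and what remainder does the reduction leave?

S(g_1, g_4) = 2ab^2 - ab - 12a - 9b - 18; remainder on division = 0.

lcm(LM(g_1), LM(g_4)) = a^2b.
S = (lcm/LT(g_1))·g_1 − (lcm/LT(g_4))·g_4 = 2ab^2 - ab - 12a - 9b - 18.
Reduce S modulo (g_1, g_2, g_3, g_4) in that order:
  leading term ab^2: subtract (2/3ab)·g_3 from 2ab^2 - ab - 12a - 9b - 18 → -3ab - 12a - 9b - 18
  leading term ab: subtract (-a)·g_3 from -3ab - 12a - 9b - 18 → -9a - 9b - 18
  leading term a: subtract (-1/2)·g_4 from -9a - 9b - 18 → -9b - 9
  leading term b: subtract (-3)·g_3 from -9b - 9 → 0
The remainder is 0, so this S-polynomial contributes no new basis element.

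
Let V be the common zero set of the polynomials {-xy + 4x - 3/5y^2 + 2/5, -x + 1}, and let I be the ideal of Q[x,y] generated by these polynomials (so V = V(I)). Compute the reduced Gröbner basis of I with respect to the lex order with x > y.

f_1 = -xy + 4x - 3/5y^2 + 2/5, LT = xy.
f_2 = -x + 1, LT = x.

S(f_1,f_2): lcm = xy. S = -4x + 3/5y^2 + y - 2/5.
  leading term x: subtract (4)·f_2 from -4x + 3/5y^2 + y - 2/5 → 3/5y^2 + y - 22/5
  leading term y^2: no divisor's leading term divides it; move 3/5y^2 to the remainder.
  leading term y: no divisor's leading term divides it; move y to the remainder.
  leading term 1: no divisor's leading term divides it; move -22/5 to the remainder.
  remainder 3/5y^2 + y - 22/5 ≠ 0; add g_3 = 3/5y^2 + y - 22/5 to the basis.

The other S-polynomials (S(f_1,g_3), S(f_2,g_3)) all reduce to 0 modulo the current basis, so we have a Gröbner basis.
Inter-reduce: drop elements whose leading term is divisible by another's, tail-reduce, and make monic.

G = {x - 1, y^2 + 5/3y - 22/3}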